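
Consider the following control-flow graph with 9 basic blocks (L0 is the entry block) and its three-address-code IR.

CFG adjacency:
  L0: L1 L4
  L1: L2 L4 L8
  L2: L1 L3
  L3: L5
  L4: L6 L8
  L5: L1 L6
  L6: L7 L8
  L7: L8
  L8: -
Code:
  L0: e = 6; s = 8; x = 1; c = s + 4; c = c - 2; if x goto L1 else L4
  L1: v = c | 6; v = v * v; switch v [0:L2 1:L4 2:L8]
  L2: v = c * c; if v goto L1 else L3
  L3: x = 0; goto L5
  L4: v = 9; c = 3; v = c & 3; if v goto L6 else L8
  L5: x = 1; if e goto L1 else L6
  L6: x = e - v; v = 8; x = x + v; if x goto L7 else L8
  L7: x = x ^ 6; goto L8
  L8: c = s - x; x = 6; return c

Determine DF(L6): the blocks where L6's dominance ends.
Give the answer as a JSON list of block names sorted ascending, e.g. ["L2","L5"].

Answer: ["L8"]

Derivation:
idom tree: L1←L0 L2←L1 L3←L2 L4←L0 L5←L3 L6←L0 L7←L6 L8←L0
Join-block Dom:
  L1: preds {L0,L2,L5}: {L0} ∩ {L0,L1,L2} ∩ {L0,L1,L2,L3,L5} = {L0}; idom=L0
  L4: preds {L0,L1}: {L0} ∩ {L0,L1} = {L0}; idom=L0
  L6: preds {L4,L5}: {L0,L4} ∩ {L0,L1,L2,L3,L5} = {L0}; idom=L0
  L8: preds {L1,L4,L6,L7}: {L0,L1} ∩ {L0,L4} ∩ {L0,L6} ∩ {L0,L6,L7} = {L0}; idom=L0

Frontier:
  L1←L0: walk · to L0
  L1←L2: walk L2→L1 to L0
  L1←L5: walk L5→L3→L2→L1 to L0
  L4←L0: walk · to L0
  L4←L1: walk L1 to L0
  L6←L4: walk L4 to L0
  L6←L5: walk L5→L3→L2→L1 to L0
  L8←L1: walk L1 to L0
  L8←L4: walk L4 to L0
  L8←L6: walk L6 to L0
  L8←L7: walk L7→L6 to L0
  L0: DF=∅
  L1: DF={L1,L4,L6,L8}
  L2: DF={L1,L6}
  L3: DF={L1,L6}
  L4: DF={L6,L8}
  L5: DF={L1,L6}
  L6: DF={L8}
  L7: DF={L8}
  L8: DF=∅

DF(L6) = ["L8"]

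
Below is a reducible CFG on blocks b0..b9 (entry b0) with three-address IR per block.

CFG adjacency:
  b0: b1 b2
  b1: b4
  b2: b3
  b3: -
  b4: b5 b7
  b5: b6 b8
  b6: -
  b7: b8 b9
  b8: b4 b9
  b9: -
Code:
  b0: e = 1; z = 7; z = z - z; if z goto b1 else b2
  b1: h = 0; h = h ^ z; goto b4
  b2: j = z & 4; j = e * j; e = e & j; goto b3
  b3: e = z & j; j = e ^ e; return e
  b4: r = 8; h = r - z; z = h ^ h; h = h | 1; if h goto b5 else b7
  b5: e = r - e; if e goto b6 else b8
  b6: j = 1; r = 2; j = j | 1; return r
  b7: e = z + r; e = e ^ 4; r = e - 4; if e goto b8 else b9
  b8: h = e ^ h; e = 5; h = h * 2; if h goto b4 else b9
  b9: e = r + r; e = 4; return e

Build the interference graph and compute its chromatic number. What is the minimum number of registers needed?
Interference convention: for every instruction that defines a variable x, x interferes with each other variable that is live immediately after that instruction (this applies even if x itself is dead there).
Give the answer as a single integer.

def/use:
  b0: {e,z} / ∅
  b1: {h} / {z}
  b2: {e,j} / {e,z}
  b3: {e,j} / {j,z}
  b4: {h,r,z} / {z}
  b5: {e} / {e,r}
  b6: {j,r} / ∅
  b7: {e,r} / {r,z}
  b8: {e,h} / {e,h}
  b9: {e} / {r}

Backward fixpoint:
  b0: in=∅ out={e,z}
  b1: in={e,z} out={e,z}
  b2: in={e,z} out={j,z}
  b3: in={j,z} out=∅
  b4: in={e,z} out={e,h,r,z}
  b5: in={e,h,r,z} out={e,h,r,z}
  b6: in=∅ out=∅
  b7: in={h,r,z} out={e,h,r,z}
  b8: in={e,h,r,z} out={e,r,z}
  b9: in={r} out=∅

Interfere edges:
  e↔{h,j,r,z}
  h↔{e,r,z}
  j↔{e,r,z}
  r↔{e,h,j,z}
  z↔{e,h,j,r}

Registers:
  lower bound: {e,h,r,z} mutually conflict ⇒ χ ≥ 4
  assign e→c0 h→c3 j→c3 r→c1 z→c2 — no edge inside a register ⇒ χ ≤ 4
  χ = 4

Answer: 4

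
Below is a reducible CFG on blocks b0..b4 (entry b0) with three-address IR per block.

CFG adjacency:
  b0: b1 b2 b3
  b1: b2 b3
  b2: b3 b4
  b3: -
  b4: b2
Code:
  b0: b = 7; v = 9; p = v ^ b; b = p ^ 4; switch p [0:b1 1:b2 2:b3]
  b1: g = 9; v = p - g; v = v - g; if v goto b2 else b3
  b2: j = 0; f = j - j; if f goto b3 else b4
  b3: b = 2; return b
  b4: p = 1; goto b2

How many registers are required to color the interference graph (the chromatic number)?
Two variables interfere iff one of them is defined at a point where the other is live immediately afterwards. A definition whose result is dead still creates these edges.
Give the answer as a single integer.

Block summaries:
  b0 def {b,p,v} use ∅
  b1 def {g,v} use {p}
  b2 def {f,j} use ∅
  b3 def {b} use ∅
  b4 def {p} use ∅

Liveness:
  b0 li=∅ lo={p}
  b1 li={p} lo=∅
  b2 li=∅ lo=∅
  b3 li=∅ lo=∅
  b4 li=∅ lo=∅

Interference:
  b — {p,v}
  f — ∅
  g — {p,v}
  j — ∅
  p — {b,g}
  v — {b,g}

Chromatic number:
  clique {b,p} ⇒ need ≥ 2
  2-colouring: R0={b,f,g,j}  R1={p,v}
  χ = 2

Answer: 2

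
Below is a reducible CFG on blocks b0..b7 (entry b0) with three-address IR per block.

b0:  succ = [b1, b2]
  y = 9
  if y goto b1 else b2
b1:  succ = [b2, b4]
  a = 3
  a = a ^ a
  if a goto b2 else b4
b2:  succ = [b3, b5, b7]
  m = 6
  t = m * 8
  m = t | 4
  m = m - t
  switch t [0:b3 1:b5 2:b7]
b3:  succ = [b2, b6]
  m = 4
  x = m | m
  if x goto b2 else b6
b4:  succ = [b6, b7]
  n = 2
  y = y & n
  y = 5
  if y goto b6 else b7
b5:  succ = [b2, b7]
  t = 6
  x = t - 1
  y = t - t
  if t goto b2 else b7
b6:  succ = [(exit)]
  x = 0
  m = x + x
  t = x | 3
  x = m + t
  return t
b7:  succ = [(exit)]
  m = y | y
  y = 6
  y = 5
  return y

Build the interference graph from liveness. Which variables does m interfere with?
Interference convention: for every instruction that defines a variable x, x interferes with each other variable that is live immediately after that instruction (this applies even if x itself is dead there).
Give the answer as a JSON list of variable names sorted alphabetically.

Answer: ["t", "x", "y"]

Working:
def/use:
  b0: {y} / ∅
  b1: {a} / ∅
  b2: {m,t} / ∅
  b3: {m,x} / ∅
  b4: {n,y} / {y}
  b5: {t,x,y} / ∅
  b6: {m,t,x} / ∅
  b7: {m,y} / {y}

Live sets:
  b0: in=∅ out={y}
  b1: in={y} out={y}
  b2: in={y} out={y}
  b3: in={y} out={y}
  b4: in={y} out={y}
  b5: in=∅ out={y}
  b6: in=∅ out=∅
  b7: in={y} out=∅

Interference:
  a↔{y}
  m↔{t,x,y}
  n↔{y}
  t↔{m,x,y}
  x↔{m,t,y}
  y↔{a,m,n,t,x}

N(m) = ["t", "x", "y"]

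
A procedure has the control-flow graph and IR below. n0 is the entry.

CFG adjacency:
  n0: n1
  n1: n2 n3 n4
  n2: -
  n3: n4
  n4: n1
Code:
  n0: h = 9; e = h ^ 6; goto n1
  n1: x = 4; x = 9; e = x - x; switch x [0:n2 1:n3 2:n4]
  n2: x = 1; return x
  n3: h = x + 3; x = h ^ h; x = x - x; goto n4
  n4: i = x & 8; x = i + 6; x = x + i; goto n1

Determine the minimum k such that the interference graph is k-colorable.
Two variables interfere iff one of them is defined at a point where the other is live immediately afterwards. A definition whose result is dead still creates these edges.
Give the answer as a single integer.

def/use:
  n0 def {e,h} use ∅
  n1 def {e,x} use ∅
  n2 def {x} use ∅
  n3 def {h,x} use {x}
  n4 def {i,x} use {x}

Liveness:
  n0: in=∅ out=∅
  n1: in=∅ out={x}
  n2: in=∅ out=∅
  n3: in={x} out={x}
  n4: in={x} out=∅

Interfere edges:
  e — {x}
  h — ∅
  i — {x}
  x — {e,i}

Chromatic number:
  {e,x} pairwise interfere (2-clique) ⇒ χ ≥ 2
  assign e→R1 h→R0 i→R1 x→R0 — no edge inside a register ⇒ χ ≤ 2
  χ = 2

Answer: 2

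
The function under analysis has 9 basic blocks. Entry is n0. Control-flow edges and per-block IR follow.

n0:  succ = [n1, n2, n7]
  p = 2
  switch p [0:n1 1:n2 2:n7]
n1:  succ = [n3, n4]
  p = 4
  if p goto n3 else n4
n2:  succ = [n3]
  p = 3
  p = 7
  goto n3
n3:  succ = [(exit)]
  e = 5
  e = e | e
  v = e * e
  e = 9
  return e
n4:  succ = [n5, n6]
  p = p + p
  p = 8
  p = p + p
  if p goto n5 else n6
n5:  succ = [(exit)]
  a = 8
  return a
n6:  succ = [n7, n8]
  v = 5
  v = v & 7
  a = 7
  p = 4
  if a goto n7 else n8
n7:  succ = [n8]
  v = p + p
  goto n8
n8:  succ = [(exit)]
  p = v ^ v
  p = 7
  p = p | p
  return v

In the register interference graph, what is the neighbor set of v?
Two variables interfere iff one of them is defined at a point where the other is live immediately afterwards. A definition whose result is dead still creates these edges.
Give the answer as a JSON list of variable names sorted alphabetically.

Per-block:
  n0: {p} / ∅
  n1: {p} / ∅
  n2: {p} / ∅
  n3: {e,v} / ∅
  n4: {p} / {p}
  n5: {a} / ∅
  n6: {a,p,v} / ∅
  n7: {v} / {p}
  n8: {p} / {v}

Backward fixpoint:
  live n0: ∅→{p}
  live n1: ∅→{p}
  live n2: ∅→∅
  live n3: ∅→∅
  live n4: {p}→∅
  live n5: ∅→∅
  live n6: ∅→{p,v}
  live n7: {p}→{v}
  live n8: {v}→∅

Interfere edges:
  a — {p,v}
  e — ∅
  p — {a,v}
  v — {a,p}

N(v) = ["a", "p"]

Answer: ["a", "p"]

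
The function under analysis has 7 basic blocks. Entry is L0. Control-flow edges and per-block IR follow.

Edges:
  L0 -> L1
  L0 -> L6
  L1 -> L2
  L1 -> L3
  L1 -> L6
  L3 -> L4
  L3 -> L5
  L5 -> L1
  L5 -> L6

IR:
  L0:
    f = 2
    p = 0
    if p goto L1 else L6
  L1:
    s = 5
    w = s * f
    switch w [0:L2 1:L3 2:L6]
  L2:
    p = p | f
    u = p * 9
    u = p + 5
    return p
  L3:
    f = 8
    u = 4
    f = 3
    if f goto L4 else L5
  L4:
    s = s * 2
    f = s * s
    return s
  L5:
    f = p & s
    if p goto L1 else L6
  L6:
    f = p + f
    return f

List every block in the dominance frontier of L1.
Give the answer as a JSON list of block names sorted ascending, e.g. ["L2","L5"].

idom tree: L1←L0 L2←L1 L3←L1 L4←L3 L5←L3 L6←L0
Dom∩ at merges:
  L1: preds {L0,L5}: {L0} ∩ {L0,L1,L3,L5} = {L0}; idom=L0
  L6: preds {L0,L1,L5}: {L0} ∩ {L0,L1} ∩ {L0,L1,L3,L5} = {L0}; idom=L0

Frontier:
  join L1 pred L0: · stop@L0
  join L1 pred L5: L5→L3→L1 stop@L0
  join L6 pred L0: · stop@L0
  join L6 pred L1: L1 stop@L0
  join L6 pred L5: L5→L3→L1 stop@L0
  L0: DF=∅
  L1: DF={L1,L6}
  L2: DF=∅
  L3: DF={L1,L6}
  L4: DF=∅
  L5: DF={L1,L6}
  L6: DF=∅

DF(L1) = ["L1", "L6"]

Answer: ["L1", "L6"]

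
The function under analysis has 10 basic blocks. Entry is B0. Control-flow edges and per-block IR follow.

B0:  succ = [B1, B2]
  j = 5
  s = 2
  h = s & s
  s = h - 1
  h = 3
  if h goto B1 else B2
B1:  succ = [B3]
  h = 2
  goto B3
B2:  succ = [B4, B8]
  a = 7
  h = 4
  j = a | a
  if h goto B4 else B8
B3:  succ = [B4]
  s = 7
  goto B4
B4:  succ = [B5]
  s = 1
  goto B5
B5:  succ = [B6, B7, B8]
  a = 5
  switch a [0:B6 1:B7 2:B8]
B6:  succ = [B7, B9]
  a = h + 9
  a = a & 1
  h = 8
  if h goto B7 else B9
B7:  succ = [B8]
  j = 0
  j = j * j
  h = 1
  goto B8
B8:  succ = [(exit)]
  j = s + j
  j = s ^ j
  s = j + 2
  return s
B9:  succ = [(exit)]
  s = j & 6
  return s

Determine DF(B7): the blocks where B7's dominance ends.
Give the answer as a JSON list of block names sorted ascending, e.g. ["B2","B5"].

Answer: ["B8"]

Analysis:
idom tree: B1←B0 B2←B0 B3←B1 B4←B0 B5←B4 B6←B5 B7←B5 B8←B0 B9←B6
Dom at joins:
  B4: preds {B2,B3}: {B0,B2} ∩ {B0,B1,B3} = {B0}; idom=B0
  B7: preds {B5,B6}: {B0,B4,B5} ∩ {B0,B4,B5,B6} = {B0,B4,B5}; idom=B5
  B8: preds {B2,B5,B7}: {B0,B2} ∩ {B0,B4,B5} ∩ {B0,B4,B5,B7} = {B0}; idom=B0

Frontier:
  join B4 pred B2: B2 stop@B0
  join B4 pred B3: B3→B1 stop@B0
  join B7 pred B5: · stop@B5
  join B7 pred B6: B6 stop@B5
  join B8 pred B2: B2 stop@B0
  join B8 pred B5: B5→B4 stop@B0
  join B8 pred B7: B7→B5→B4 stop@B0
  B0: DF=∅
  B1: DF={B4}
  B2: DF={B4,B8}
  B3: DF={B4}
  B4: DF={B8}
  B5: DF={B8}
  B6: DF={B7}
  B7: DF={B8}
  B8: DF=∅
  B9: DF=∅

DF(B7) = ["B8"]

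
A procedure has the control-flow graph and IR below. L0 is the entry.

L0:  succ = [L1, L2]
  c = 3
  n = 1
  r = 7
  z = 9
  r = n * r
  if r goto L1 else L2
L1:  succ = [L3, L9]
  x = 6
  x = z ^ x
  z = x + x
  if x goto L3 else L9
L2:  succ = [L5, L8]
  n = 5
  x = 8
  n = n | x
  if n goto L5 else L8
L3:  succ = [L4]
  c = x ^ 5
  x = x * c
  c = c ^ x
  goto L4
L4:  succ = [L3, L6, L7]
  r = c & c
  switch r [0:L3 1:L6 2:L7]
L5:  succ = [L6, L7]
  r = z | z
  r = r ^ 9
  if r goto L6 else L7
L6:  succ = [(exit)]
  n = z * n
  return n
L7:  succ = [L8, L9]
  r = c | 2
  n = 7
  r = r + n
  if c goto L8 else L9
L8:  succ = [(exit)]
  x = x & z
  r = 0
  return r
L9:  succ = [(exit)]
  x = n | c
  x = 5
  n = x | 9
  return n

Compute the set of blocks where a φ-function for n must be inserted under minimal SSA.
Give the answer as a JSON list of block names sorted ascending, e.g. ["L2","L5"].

Answer: ["L6", "L7", "L8", "L9"]

Derivation:
idom tree: L1←L0 L2←L0 L3←L1 L4←L3 L5←L2 L6←L0 L7←L0 L8←L0 L9←L0
Join-block Dom:
  L3: preds {L1,L4}: {L0,L1} ∩ {L0,L1,L3,L4} = {L0,L1}; idom=L1
  L6: preds {L4,L5}: {L0,L1,L3,L4} ∩ {L0,L2,L5} = {L0}; idom=L0
  L7: preds {L4,L5}: {L0,L1,L3,L4} ∩ {L0,L2,L5} = {L0}; idom=L0
  L8: preds {L2,L7}: {L0,L2} ∩ {L0,L7} = {L0}; idom=L0
  L9: preds {L1,L7}: {L0,L1} ∩ {L0,L7} = {L0}; idom=L0

DF walk-up:
  L3←L1: walk · to L1
  L3←L4: walk L4→L3 to L1
  L6←L4: walk L4→L3→L1 to L0
  L6←L5: walk L5→L2 to L0
  L7←L4: walk L4→L3→L1 to L0
  L7←L5: walk L5→L2 to L0
  L8←L2: walk L2 to L0
  L8←L7: walk L7 to L0
  L9←L1: walk L1 to L0
  L9←L7: walk L7 to L0
  L0 → ∅
  L1 → {L6,L7,L9}
  L2 → {L6,L7,L8}
  L3 → {L3,L6,L7}
  L4 → {L3,L6,L7}
  L5 → {L6,L7}
  L6 → ∅
  L7 → {L8,L9}
  L8 → ∅
  L9 → ∅

φ for n: defs {L0,L2,L6,L7,L9}
  DF⁺ = {L6,L7,L8,L9}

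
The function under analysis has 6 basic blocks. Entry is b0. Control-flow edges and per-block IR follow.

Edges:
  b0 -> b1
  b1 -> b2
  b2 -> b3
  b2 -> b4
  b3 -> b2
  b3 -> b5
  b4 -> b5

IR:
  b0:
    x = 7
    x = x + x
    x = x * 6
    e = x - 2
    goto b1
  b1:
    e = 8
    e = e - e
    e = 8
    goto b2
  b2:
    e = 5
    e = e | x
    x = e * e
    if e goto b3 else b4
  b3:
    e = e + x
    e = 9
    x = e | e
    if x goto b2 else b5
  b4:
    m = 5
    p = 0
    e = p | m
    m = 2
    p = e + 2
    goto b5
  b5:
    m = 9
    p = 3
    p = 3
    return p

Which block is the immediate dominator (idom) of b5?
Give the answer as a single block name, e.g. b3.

Answer: b2

Derivation:
idom tree: b1←b0 b2←b1 b3←b2 b4←b2 b5←b2
Dom at joins:
  b2: preds {b1,b3}: {b0,b1} ∩ {b0,b1,b2,b3} = {b0,b1}; idom=b1
  b5: preds {b3,b4}: {b0,b1,b2,b3} ∩ {b0,b1,b2,b4} = {b0,b1,b2}; idom=b2

idom(b5) = b2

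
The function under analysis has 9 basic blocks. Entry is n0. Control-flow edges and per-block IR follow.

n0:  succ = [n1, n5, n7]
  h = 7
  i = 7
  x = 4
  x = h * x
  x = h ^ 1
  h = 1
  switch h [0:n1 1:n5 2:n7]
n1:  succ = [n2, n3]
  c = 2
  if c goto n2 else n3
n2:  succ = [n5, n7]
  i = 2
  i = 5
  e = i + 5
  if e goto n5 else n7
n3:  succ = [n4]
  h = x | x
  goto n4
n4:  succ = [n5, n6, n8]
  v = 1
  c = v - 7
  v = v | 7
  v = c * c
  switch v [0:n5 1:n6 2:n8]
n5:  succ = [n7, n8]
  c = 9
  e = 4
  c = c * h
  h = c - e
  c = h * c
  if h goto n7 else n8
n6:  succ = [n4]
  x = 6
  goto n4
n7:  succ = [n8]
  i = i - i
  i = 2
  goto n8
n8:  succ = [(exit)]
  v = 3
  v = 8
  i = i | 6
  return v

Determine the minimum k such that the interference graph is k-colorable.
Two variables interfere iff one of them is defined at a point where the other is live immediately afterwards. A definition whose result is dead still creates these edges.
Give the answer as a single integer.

Per-block:
  n0: def={h,i,x} ue=∅
  n1: def={c} ue=∅
  n2: def={e,i} ue=∅
  n3: def={h} ue={x}
  n4: def={c,v} ue=∅
  n5: def={c,e,h} ue={h}
  n6: def={x} ue=∅
  n7: def={i} ue={i}
  n8: def={i,v} ue={i}

Backward fixpoint:
  live n0: ∅→{h,i,x}
  live n1: {h,i,x}→{h,i,x}
  live n2: {h}→{h,i}
  live n3: {i,x}→{h,i}
  live n4: {h,i}→{h,i}
  live n5: {h,i}→{i}
  live n6: {h,i}→{h,i}
  live n7: {i}→{i}
  live n8: {i}→∅

Interference:
  c — {e,h,i,v,x}
  e — {c,h,i}
  h — {c,e,i,v,x}
  i — {c,e,h,v,x}
  v — {c,h,i}
  x — {c,h,i}

Registers:
  lower bound: {c,e,h,i} mutually conflict ⇒ χ ≥ 4
  4-colouring: c0={c}  c1={h}  c2={i}  c3={e,v,x}
  χ = 4

Answer: 4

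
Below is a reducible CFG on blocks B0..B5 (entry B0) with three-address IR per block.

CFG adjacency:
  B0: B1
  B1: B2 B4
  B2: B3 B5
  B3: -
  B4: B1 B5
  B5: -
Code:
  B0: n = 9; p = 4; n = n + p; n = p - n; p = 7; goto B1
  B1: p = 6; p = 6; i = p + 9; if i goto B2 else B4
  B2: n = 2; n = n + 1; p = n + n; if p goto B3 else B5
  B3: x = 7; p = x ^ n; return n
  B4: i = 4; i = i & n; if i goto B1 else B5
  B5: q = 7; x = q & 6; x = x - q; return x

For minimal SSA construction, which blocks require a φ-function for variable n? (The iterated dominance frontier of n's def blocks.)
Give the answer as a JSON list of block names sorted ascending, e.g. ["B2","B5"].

idom tree: B1←B0 B2←B1 B3←B2 B4←B1 B5←B1
Join-block Dom:
  B1: preds {B0,B4}: {B0} ∩ {B0,B1,B4} = {B0}; idom=B0
  B5: preds {B2,B4}: {B0,B1,B2} ∩ {B0,B1,B4} = {B0,B1}; idom=B1

Frontier:
  join B1 pred B0: · stop@B0
  join B1 pred B4: B4→B1 stop@B0
  join B5 pred B2: B2 stop@B1
  join B5 pred B4: B4 stop@B1
  B0 → ∅
  B1 → {B1}
  B2 → {B5}
  B3 → ∅
  B4 → {B1,B5}
  B5 → ∅

φ for n: defs {B0,B2}
  DF⁺ = {B5}

Answer: ["B5"]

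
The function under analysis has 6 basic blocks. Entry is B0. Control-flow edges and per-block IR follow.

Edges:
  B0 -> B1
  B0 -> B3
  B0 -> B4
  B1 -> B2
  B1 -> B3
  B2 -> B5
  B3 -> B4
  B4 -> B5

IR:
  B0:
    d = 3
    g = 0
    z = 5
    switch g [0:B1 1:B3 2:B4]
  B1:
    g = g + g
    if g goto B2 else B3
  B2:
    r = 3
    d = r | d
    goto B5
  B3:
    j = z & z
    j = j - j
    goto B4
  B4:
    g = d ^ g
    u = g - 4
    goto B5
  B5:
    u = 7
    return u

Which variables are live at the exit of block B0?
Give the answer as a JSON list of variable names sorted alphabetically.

Block summaries:
  B0 def {d,g,z} use ∅
  B1 def {g} use {g}
  B2 def {d,r} use {d}
  B3 def {j} use {z}
  B4 def {g,u} use {d,g}
  B5 def {u} use ∅

Backward fixpoint:
  live B0: ∅→{d,g,z}
  live B1: {d,g,z}→{d,g,z}
  live B2: {d}→∅
  live B3: {d,g,z}→{d,g}
  live B4: {d,g}→∅
  live B5: ∅→∅

live-out(B0) = ["d", "g", "z"]

Answer: ["d", "g", "z"]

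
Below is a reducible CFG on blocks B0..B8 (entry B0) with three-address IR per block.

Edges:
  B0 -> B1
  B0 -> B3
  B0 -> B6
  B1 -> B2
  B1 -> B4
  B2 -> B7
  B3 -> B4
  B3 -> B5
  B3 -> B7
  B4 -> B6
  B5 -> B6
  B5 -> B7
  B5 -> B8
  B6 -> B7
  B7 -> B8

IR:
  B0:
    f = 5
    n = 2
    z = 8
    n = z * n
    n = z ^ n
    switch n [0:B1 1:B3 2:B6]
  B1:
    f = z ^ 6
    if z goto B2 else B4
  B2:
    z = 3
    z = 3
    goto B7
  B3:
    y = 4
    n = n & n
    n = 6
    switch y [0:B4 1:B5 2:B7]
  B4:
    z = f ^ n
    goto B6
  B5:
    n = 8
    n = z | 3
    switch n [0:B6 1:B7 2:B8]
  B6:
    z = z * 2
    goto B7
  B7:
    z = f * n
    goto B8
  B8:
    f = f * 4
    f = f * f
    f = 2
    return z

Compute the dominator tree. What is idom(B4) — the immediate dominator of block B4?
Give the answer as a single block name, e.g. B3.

Answer: B0

Working:
idom tree: B1←B0 B2←B1 B3←B0 B4←B0 B5←B3 B6←B0 B7←B0 B8←B0
Join-block Dom:
  B4: preds {B1,B3}: {B0,B1} ∩ {B0,B3} = {B0}; idom=B0
  B6: preds {B0,B4,B5}: {B0} ∩ {B0,B4} ∩ {B0,B3,B5} = {B0}; idom=B0
  B7: preds {B2,B3,B5,B6}: {B0,B1,B2} ∩ {B0,B3} ∩ {B0,B3,B5} ∩ {B0,B6} = {B0}; idom=B0
  B8: preds {B5,B7}: {B0,B3,B5} ∩ {B0,B7} = {B0}; idom=B0

idom(B4) = B0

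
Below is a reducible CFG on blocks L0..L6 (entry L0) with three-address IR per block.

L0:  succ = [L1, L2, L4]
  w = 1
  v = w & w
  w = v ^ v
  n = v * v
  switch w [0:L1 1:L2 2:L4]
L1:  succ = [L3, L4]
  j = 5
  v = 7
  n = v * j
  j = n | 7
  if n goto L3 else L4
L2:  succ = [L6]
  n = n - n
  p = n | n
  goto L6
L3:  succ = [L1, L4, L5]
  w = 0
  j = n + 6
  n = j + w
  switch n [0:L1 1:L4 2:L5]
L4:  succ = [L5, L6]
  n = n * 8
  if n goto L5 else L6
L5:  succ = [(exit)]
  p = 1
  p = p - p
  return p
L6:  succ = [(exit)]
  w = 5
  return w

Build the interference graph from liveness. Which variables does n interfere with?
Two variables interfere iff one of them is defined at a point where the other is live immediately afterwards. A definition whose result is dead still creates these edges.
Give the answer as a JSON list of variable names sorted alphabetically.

Answer: ["j", "w"]

Working:
Block summaries:
  L0: {n,v,w} / ∅
  L1: {j,n,v} / ∅
  L2: {n,p} / {n}
  L3: {j,n,w} / {n}
  L4: {n} / {n}
  L5: {p} / ∅
  L6: {w} / ∅

Live sets:
  L0 li=∅ lo={n}
  L1 li=∅ lo={n}
  L2 li={n} lo=∅
  L3 li={n} lo={n}
  L4 li={n} lo=∅
  L5 li=∅ lo=∅
  L6 li=∅ lo=∅

Interference:
  j↔{n,v,w}
  n↔{j,w}
  p↔∅
  v↔{j,w}
  w↔{j,n,v}

N(n) = ["j", "w"]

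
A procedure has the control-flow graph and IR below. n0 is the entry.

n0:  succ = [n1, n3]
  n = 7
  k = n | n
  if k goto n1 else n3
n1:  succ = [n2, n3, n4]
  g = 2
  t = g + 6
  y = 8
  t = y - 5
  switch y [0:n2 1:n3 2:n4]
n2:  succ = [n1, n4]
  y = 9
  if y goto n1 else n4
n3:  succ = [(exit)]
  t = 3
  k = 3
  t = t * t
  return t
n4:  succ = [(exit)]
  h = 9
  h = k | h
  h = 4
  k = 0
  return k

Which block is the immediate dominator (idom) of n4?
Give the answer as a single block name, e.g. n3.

idom tree: n1←n0 n2←n1 n3←n0 n4←n1
Dom at joins:
  n1: preds {n0,n2}: {n0} ∩ {n0,n1,n2} = {n0}; idom=n0
  n3: preds {n0,n1}: {n0} ∩ {n0,n1} = {n0}; idom=n0
  n4: preds {n1,n2}: {n0,n1} ∩ {n0,n1,n2} = {n0,n1}; idom=n1

idom(n4) = n1

Answer: n1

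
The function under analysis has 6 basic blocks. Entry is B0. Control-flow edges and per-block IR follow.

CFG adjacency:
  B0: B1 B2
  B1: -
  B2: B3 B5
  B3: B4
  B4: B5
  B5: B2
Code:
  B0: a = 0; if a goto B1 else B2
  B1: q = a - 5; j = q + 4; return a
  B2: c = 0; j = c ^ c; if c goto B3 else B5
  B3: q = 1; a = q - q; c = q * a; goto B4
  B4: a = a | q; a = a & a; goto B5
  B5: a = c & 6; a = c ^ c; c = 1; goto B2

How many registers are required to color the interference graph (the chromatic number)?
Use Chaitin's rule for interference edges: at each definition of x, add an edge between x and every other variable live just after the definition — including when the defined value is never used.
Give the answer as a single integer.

Answer: 3

Analysis:
def/use:
  B0: {a} / ∅
  B1: {j,q} / {a}
  B2: {c,j} / ∅
  B3: {a,c,q} / ∅
  B4: {a} / {a,q}
  B5: {a,c} / {c}

Live sets:
  B0: in=∅ out={a}
  B1: in={a} out=∅
  B2: in=∅ out={c}
  B3: in=∅ out={a,c,q}
  B4: in={a,c,q} out={c}
  B5: in={c} out=∅

Interference:
  a: {c,j,q}
  c: {a,j,q}
  j: {a,c}
  q: {a,c}

Registers:
  {a,c,j} pairwise interfere (3-clique) ⇒ χ ≥ 3
  3-colouring: c0={a}  c1={c}  c2={j,q}
  χ = 3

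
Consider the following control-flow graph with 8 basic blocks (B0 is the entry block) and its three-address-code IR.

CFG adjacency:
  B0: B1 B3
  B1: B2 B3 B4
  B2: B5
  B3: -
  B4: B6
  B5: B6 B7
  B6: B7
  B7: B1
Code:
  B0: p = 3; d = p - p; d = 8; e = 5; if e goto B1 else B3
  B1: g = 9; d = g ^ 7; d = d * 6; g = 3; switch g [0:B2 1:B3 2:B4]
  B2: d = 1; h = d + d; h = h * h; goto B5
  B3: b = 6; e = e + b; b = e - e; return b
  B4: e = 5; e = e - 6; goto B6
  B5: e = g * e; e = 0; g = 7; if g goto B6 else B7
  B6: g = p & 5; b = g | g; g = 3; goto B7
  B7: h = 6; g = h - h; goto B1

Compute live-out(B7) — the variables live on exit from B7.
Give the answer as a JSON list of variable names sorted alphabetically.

Answer: ["e", "p"]

Derivation:
Per-block:
  B0 def {d,e,p} use ∅
  B1 def {d,g} use ∅
  B2 def {d,h} use ∅
  B3 def {b,e} use {e}
  B4 def {e} use ∅
  B5 def {e,g} use {e,g}
  B6 def {b,g} use {p}
  B7 def {g,h} use ∅

Live sets:
  B0: in=∅ out={e,p}
  B1: in={e,p} out={e,g,p}
  B2: in={e,g,p} out={e,g,p}
  B3: in={e} out=∅
  B4: in={p} out={e,p}
  B5: in={e,g,p} out={e,p}
  B6: in={e,p} out={e,p}
  B7: in={e,p} out={e,p}

live-out(B7) = ["e", "p"]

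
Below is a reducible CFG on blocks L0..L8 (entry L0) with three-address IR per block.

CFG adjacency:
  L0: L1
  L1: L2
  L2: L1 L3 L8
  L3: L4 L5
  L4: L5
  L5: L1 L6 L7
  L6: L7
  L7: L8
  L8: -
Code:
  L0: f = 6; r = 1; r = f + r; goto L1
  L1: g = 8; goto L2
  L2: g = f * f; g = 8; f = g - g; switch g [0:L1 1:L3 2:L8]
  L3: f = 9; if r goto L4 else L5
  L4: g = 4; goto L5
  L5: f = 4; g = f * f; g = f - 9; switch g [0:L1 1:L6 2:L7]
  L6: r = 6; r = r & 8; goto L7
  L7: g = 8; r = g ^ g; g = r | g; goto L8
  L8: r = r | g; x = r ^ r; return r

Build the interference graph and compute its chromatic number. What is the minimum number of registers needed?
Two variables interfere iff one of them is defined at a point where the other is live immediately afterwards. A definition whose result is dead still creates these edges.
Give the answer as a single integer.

Answer: 3

Analysis:
def/use:
  L0: def={f,r} ue=∅
  L1: def={g} ue=∅
  L2: def={f,g} ue={f}
  L3: def={f} ue={r}
  L4: def={g} ue=∅
  L5: def={f,g} ue=∅
  L6: def={r} ue=∅
  L7: def={g,r} ue=∅
  L8: def={r,x} ue={g,r}

Live sets:
  live L0: ∅→{f,r}
  live L1: {f,r}→{f,r}
  live L2: {f,r}→{f,g,r}
  live L3: {r}→{r}
  live L4: {r}→{r}
  live L5: {r}→{f,r}
  live L6: ∅→∅
  live L7: ∅→{g,r}
  live L8: {g,r}→∅

Interference:
  f↔{g,r}
  g↔{f,r}
  r↔{f,g,x}
  x↔{r}

Chromatic number:
  lower bound: {f,g,r} mutually conflict ⇒ χ ≥ 3
  3-colouring: R0={r}  R1={f,x}  R2={g}
  χ = 3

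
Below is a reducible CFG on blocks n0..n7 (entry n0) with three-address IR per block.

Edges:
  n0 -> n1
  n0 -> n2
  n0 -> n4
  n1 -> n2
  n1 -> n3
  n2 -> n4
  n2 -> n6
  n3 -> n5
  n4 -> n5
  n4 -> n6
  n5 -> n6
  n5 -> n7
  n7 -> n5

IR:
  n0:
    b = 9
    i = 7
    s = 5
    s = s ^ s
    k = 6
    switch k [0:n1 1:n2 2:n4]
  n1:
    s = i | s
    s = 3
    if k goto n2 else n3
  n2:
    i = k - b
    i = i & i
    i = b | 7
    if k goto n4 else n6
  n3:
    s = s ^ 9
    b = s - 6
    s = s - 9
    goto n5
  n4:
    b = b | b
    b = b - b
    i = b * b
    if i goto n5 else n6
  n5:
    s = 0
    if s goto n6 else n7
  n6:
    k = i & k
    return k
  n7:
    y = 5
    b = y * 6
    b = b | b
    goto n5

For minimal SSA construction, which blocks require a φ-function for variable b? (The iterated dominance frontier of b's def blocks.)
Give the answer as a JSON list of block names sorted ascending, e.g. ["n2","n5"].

Answer: ["n5", "n6"]

Analysis:
idom tree: n1←n0 n2←n0 n3←n1 n4←n0 n5←n0 n6←n0 n7←n5
Join-block Dom:
  n2: preds {n0,n1}: {n0} ∩ {n0,n1} = {n0}; idom=n0
  n4: preds {n0,n2}: {n0} ∩ {n0,n2} = {n0}; idom=n0
  n5: preds {n3,n4,n7}: {n0,n1,n3} ∩ {n0,n4} ∩ {n0,n5,n7} = {n0}; idom=n0
  n6: preds {n2,n4,n5}: {n0,n2} ∩ {n0,n4} ∩ {n0,n5} = {n0}; idom=n0

Frontier:
  n2←n0: walk · to n0
  n2←n1: walk n1 to n0
  n4←n0: walk · to n0
  n4←n2: walk n2 to n0
  n5←n3: walk n3→n1 to n0
  n5←n4: walk n4 to n0
  n5←n7: walk n7→n5 to n0
  n6←n2: walk n2 to n0
  n6←n4: walk n4 to n0
  n6←n5: walk n5 to n0
  n0 → ∅
  n1 → {n2,n5}
  n2 → {n4,n6}
  n3 → {n5}
  n4 → {n5,n6}
  n5 → {n5,n6}
  n6 → ∅
  n7 → {n5}

φ for b: defs {n0,n3,n4,n7}
  DF⁺ = {n5,n6}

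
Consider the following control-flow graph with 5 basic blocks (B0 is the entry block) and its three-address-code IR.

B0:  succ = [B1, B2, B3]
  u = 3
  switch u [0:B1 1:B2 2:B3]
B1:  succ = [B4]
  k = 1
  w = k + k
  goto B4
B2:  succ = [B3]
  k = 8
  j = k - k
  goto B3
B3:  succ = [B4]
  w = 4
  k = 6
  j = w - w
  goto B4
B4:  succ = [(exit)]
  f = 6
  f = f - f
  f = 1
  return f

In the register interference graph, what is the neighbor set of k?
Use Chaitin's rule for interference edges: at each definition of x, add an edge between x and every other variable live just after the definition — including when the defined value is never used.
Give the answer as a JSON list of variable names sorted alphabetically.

def/use:
  B0: {u} / ∅
  B1: {k,w} / ∅
  B2: {j,k} / ∅
  B3: {j,k,w} / ∅
  B4: {f} / ∅

Liveness:
  B0: in=∅ out=∅
  B1: in=∅ out=∅
  B2: in=∅ out=∅
  B3: in=∅ out=∅
  B4: in=∅ out=∅

Interfere edges:
  f — ∅
  j — ∅
  k — {w}
  u — ∅
  w — {k}

N(k) = ["w"]

Answer: ["w"]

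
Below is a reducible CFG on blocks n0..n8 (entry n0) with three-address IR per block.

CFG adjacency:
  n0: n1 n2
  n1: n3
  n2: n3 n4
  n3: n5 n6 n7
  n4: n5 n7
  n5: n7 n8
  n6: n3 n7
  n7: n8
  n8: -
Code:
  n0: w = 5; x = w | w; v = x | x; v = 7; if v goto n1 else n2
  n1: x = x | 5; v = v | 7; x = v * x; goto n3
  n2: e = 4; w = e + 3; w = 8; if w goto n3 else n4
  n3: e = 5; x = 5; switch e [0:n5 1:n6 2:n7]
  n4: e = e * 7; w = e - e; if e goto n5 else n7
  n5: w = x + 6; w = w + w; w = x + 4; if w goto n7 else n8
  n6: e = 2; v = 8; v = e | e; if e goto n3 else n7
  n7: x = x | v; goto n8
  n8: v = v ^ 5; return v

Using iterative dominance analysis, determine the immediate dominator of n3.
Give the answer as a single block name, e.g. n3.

idom tree: n1←n0 n2←n0 n3←n0 n4←n2 n5←n0 n6←n3 n7←n0 n8←n0
Join-block Dom:
  n3: preds {n1,n2,n6}: {n0,n1} ∩ {n0,n2} ∩ {n0,n3,n6} = {n0}; idom=n0
  n5: preds {n3,n4}: {n0,n3} ∩ {n0,n2,n4} = {n0}; idom=n0
  n7: preds {n3,n4,n5,n6}: {n0,n3} ∩ {n0,n2,n4} ∩ {n0,n5} ∩ {n0,n3,n6} = {n0}; idom=n0
  n8: preds {n5,n7}: {n0,n5} ∩ {n0,n7} = {n0}; idom=n0

idom(n3) = n0

Answer: n0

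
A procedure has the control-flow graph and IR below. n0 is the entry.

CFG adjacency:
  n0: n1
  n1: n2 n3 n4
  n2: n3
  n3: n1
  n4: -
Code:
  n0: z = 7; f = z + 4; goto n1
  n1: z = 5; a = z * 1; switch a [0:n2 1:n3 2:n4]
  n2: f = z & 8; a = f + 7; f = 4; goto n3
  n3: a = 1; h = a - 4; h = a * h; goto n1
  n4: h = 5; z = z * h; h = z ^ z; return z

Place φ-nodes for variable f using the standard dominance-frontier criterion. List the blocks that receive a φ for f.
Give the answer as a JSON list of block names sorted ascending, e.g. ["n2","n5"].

idom tree: n1←n0 n2←n1 n3←n1 n4←n1
Join-block Dom:
  n1: preds {n0,n3}: {n0} ∩ {n0,n1,n3} = {n0}; idom=n0
  n3: preds {n1,n2}: {n0,n1} ∩ {n0,n1,n2} = {n0,n1}; idom=n1

DF walk-up:
  n1←n0: walk · to n0
  n1←n3: walk n3→n1 to n0
  n3←n1: walk · to n1
  n3←n2: walk n2 to n1
  n0 → ∅
  n1 → {n1}
  n2 → {n3}
  n3 → {n1}
  n4 → ∅

φ for f: defs {n0,n2}
  DF⁺ = {n1,n3}

Answer: ["n1", "n3"]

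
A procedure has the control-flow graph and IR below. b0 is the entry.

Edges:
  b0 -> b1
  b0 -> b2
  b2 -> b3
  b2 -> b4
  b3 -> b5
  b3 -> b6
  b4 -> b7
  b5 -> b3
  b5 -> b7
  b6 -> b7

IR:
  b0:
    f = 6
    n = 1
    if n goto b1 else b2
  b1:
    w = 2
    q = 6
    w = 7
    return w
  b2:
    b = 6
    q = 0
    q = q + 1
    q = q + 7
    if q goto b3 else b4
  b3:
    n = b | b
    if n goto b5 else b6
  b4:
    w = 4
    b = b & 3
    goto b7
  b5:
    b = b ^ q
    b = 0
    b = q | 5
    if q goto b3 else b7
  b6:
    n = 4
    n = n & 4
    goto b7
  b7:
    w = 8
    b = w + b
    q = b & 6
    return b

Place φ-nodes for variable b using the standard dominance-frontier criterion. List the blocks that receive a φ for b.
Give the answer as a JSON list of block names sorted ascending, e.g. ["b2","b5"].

Answer: ["b3", "b7"]

Analysis:
idom tree: b1←b0 b2←b0 b3←b2 b4←b2 b5←b3 b6←b3 b7←b2
Dom∩ at merges:
  b3: preds {b2,b5}: {b0,b2} ∩ {b0,b2,b3,b5} = {b0,b2}; idom=b2
  b7: preds {b4,b5,b6}: {b0,b2,b4} ∩ {b0,b2,b3,b5} ∩ {b0,b2,b3,b6} = {b0,b2}; idom=b2

DF derivation:
  join b3 pred b2: · stop@b2
  join b3 pred b5: b5→b3 stop@b2
  join b7 pred b4: b4 stop@b2
  join b7 pred b5: b5→b3 stop@b2
  join b7 pred b6: b6→b3 stop@b2
  DF(b0)=∅
  DF(b1)=∅
  DF(b2)=∅
  DF(b3)={b3,b7}
  DF(b4)={b7}
  DF(b5)={b3,b7}
  DF(b6)={b7}
  DF(b7)=∅

φ for b: defs {b2,b4,b5,b7}
  DF⁺ = {b3,b7}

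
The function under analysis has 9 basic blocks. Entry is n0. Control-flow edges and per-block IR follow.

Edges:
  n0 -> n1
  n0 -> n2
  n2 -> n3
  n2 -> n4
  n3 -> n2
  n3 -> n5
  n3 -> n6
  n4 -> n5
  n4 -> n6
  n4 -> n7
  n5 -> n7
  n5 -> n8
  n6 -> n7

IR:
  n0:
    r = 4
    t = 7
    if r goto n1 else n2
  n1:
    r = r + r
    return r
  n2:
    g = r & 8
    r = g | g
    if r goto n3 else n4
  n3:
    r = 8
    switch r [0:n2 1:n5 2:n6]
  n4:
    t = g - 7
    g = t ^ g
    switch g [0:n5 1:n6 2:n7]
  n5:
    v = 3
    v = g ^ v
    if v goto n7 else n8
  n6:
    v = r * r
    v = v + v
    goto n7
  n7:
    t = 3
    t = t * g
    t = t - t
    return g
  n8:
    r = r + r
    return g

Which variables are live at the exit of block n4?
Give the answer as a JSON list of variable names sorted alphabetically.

Answer: ["g", "r"]

Derivation:
Per-block:
  n0: {r,t} / ∅
  n1: {r} / {r}
  n2: {g,r} / {r}
  n3: {r} / ∅
  n4: {g,t} / {g}
  n5: {v} / {g}
  n6: {v} / {r}
  n7: {t} / {g}
  n8: {r} / {g,r}

Liveness:
  live n0: ∅→{r}
  live n1: {r}→∅
  live n2: {r}→{g,r}
  live n3: {g}→{g,r}
  live n4: {g,r}→{g,r}
  live n5: {g,r}→{g,r}
  live n6: {g,r}→{g}
  live n7: {g}→∅
  live n8: {g,r}→∅

live-out(n4) = ["g", "r"]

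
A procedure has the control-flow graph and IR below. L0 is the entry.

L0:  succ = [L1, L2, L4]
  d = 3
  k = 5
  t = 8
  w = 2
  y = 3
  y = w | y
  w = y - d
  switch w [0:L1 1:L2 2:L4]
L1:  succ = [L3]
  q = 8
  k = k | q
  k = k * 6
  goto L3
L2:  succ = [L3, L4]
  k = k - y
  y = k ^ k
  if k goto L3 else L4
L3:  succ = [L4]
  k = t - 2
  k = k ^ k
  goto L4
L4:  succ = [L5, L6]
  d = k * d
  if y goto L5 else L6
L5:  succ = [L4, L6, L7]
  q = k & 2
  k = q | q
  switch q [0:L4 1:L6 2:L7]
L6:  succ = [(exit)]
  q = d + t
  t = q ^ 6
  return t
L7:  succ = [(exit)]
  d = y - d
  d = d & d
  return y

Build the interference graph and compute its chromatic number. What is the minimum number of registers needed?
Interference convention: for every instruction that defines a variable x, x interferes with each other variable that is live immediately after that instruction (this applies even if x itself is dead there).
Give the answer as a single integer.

def/use:
  L0: {d,k,t,w,y} / ∅
  L1: {k,q} / {k}
  L2: {k,y} / {k,y}
  L3: {k} / {t}
  L4: {d} / {d,k,y}
  L5: {k,q} / {k}
  L6: {q,t} / {d,t}
  L7: {d} / {d,y}

Liveness:
  live L0: ∅→{d,k,t,y}
  live L1: {d,k,t,y}→{d,t,y}
  live L2: {d,k,t,y}→{d,k,t,y}
  live L3: {d,t,y}→{d,k,t,y}
  live L4: {d,k,t,y}→{d,k,t,y}
  live L5: {d,k,t,y}→{d,k,t,y}
  live L6: {d,t}→∅
  live L7: {d,y}→∅

Conflict graph:
  d↔{k,q,t,w,y}
  k↔{d,q,t,w,y}
  q↔{d,k,t,y}
  t↔{d,k,q,w,y}
  w↔{d,k,t,y}
  y↔{d,k,q,t,w}

Colouring:
  clique {d,k,q,t,y} ⇒ need ≥ 5
  5-colouring: r0={d}  r1={k}  r2={t}  r3={y}  r4={q,w}
  χ = 5

Answer: 5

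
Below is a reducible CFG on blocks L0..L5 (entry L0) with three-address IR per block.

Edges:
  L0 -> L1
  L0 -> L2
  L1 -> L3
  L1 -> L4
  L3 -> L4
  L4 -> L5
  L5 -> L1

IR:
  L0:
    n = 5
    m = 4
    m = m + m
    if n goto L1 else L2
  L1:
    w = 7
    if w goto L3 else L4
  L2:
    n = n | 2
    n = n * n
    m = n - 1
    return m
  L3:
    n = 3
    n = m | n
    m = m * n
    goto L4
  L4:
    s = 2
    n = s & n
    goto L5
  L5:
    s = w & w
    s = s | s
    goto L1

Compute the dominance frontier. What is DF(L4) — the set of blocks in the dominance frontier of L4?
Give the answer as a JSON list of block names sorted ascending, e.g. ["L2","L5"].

Answer: ["L1"]

Analysis:
idom tree: L1←L0 L2←L0 L3←L1 L4←L1 L5←L4
Dom∩ at merges:
  L1: preds {L0,L5}: {L0} ∩ {L0,L1,L4,L5} = {L0}; idom=L0
  L4: preds {L1,L3}: {L0,L1} ∩ {L0,L1,L3} = {L0,L1}; idom=L1

DF derivation:
  join L1 pred L0: · stop@L0
  join L1 pred L5: L5→L4→L1 stop@L0
  join L4 pred L1: · stop@L1
  join L4 pred L3: L3 stop@L1
  L0 → ∅
  L1 → {L1}
  L2 → ∅
  L3 → {L4}
  L4 → {L1}
  L5 → {L1}

DF(L4) = ["L1"]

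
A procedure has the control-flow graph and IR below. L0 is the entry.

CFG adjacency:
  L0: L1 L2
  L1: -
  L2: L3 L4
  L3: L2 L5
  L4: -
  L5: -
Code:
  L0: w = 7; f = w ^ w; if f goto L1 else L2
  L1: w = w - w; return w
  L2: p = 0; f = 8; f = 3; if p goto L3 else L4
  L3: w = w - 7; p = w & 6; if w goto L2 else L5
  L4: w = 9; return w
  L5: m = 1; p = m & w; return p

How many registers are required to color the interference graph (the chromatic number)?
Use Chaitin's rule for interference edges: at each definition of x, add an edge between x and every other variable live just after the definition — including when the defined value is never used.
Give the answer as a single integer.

Per-block:
  L0: def={f,w} ue=∅
  L1: def={w} ue={w}
  L2: def={f,p} ue=∅
  L3: def={p,w} ue={w}
  L4: def={w} ue=∅
  L5: def={m,p} ue={w}

Live sets:
  L0 li=∅ lo={w}
  L1 li={w} lo=∅
  L2 li={w} lo={w}
  L3 li={w} lo={w}
  L4 li=∅ lo=∅
  L5 li={w} lo=∅

Conflict graph:
  f — {p,w}
  m — {w}
  p — {f,w}
  w — {f,m,p}

Chromatic number:
  clique {f,p,w} ⇒ need ≥ 3
  3-colouring: R0={w}  R1={f,m}  R2={p}
  χ = 3

Answer: 3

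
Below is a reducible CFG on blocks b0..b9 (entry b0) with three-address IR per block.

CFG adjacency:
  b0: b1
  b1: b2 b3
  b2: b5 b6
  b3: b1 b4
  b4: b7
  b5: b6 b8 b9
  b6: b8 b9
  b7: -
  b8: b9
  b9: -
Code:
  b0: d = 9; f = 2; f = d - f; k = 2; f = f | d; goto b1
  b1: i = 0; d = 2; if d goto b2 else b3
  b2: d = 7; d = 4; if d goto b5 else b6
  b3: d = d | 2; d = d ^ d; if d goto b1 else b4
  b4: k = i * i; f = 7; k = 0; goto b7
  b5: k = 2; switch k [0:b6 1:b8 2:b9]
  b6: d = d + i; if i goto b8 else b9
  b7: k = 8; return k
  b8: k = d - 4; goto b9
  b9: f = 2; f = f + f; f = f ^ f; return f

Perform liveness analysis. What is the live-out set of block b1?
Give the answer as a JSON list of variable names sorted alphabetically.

Block summaries:
  b0 def {d,f,k} use ∅
  b1 def {d,i} use ∅
  b2 def {d} use ∅
  b3 def {d} use {d}
  b4 def {f,k} use {i}
  b5 def {k} use ∅
  b6 def {d} use {d,i}
  b7 def {k} use ∅
  b8 def {k} use {d}
  b9 def {f} use ∅

Live sets:
  live b0: ∅→∅
  live b1: ∅→{d,i}
  live b2: {i}→{d,i}
  live b3: {d,i}→{i}
  live b4: {i}→∅
  live b5: {d,i}→{d,i}
  live b6: {d,i}→{d}
  live b7: ∅→∅
  live b8: {d}→∅
  live b9: ∅→∅

live-out(b1) = ["d", "i"]

Answer: ["d", "i"]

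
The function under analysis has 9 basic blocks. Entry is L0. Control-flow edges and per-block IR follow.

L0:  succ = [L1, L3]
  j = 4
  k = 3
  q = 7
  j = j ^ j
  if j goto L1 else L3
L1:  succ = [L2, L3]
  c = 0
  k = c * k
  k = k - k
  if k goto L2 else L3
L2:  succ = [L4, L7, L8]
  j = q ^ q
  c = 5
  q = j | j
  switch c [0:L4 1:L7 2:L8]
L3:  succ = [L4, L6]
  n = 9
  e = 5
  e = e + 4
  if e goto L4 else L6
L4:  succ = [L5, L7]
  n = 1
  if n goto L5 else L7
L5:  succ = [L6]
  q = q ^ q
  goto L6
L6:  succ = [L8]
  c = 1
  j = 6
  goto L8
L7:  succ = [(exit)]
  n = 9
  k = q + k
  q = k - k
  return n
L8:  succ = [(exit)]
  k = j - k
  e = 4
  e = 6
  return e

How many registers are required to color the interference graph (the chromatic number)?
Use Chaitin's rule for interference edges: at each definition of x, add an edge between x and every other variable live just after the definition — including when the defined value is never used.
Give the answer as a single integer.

Answer: 4

Derivation:
def/use:
  L0 def {j,k,q} use ∅
  L1 def {c,k} use {k}
  L2 def {c,j,q} use {q}
  L3 def {e,n} use ∅
  L4 def {n} use ∅
  L5 def {q} use {q}
  L6 def {c,j} use ∅
  L7 def {k,n,q} use {k,q}
  L8 def {e,k} use {j,k}

Backward fixpoint:
  live L0: ∅→{k,q}
  live L1: {k,q}→{k,q}
  live L2: {k,q}→{j,k,q}
  live L3: {k,q}→{k,q}
  live L4: {k,q}→{k,q}
  live L5: {k,q}→{k}
  live L6: {k}→{j,k}
  live L7: {k,q}→∅
  live L8: {j,k}→∅

Interfere edges:
  c — {j,k,q}
  e — {k,q}
  j — {c,k,q}
  k — {c,e,j,n,q}
  n — {k,q}
  q — {c,e,j,k,n}

Chromatic number:
  {c,j,k,q} pairwise interfere (4-clique) ⇒ χ ≥ 4
  4-colouring: R0={k}  R1={q}  R2={c,e,n}  R3={j}
  χ = 4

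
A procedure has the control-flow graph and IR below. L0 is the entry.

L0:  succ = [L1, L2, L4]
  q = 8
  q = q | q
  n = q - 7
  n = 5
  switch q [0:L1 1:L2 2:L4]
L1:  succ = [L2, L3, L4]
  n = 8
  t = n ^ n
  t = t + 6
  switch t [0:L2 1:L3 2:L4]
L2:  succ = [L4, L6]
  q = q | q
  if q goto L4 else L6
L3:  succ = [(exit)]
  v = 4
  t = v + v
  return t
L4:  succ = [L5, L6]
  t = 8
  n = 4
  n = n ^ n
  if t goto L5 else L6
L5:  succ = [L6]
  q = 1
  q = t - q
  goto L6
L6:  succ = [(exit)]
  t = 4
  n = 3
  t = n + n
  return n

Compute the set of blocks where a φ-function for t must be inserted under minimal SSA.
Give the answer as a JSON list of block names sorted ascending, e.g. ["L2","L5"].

Answer: ["L2", "L4", "L6"]

Analysis:
idom tree: L1←L0 L2←L0 L3←L1 L4←L0 L5←L4 L6←L0
Join-block Dom:
  L2: preds {L0,L1}: {L0} ∩ {L0,L1} = {L0}; idom=L0
  L4: preds {L0,L1,L2}: {L0} ∩ {L0,L1} ∩ {L0,L2} = {L0}; idom=L0
  L6: preds {L2,L4,L5}: {L0,L2} ∩ {L0,L4} ∩ {L0,L4,L5} = {L0}; idom=L0

Frontier:
  join L2 pred L0: · stop@L0
  join L2 pred L1: L1 stop@L0
  join L4 pred L0: · stop@L0
  join L4 pred L1: L1 stop@L0
  join L4 pred L2: L2 stop@L0
  join L6 pred L2: L2 stop@L0
  join L6 pred L4: L4 stop@L0
  join L6 pred L5: L5→L4 stop@L0
  L0 → ∅
  L1 → {L2,L4}
  L2 → {L4,L6}
  L3 → ∅
  L4 → {L6}
  L5 → {L6}
  L6 → ∅

φ for t: defs {L1,L3,L4,L6}
  DF⁺ = {L2,L4,L6}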